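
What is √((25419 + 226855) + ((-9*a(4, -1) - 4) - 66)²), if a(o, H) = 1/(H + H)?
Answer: √1026257/2 ≈ 506.52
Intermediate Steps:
a(o, H) = 1/(2*H)
√((25419 + 226855) + ((-9*a(4, -1) - 4) - 66)²) = √((25419 + 226855) + ((-9/(2*(-1)) - 4) - 66)²) = √(252274 + ((-9*(-1)/2 - 4) - 66)²) = √(252274 + ((-9*(-½) - 4) - 66)²) = √(252274 + ((9/2 - 4) - 66)²) = √(252274 + (½ - 66)²) = √(252274 + (-131/2)²) = √(252274 + 17161/4) = √(1026257/4) = √1026257/2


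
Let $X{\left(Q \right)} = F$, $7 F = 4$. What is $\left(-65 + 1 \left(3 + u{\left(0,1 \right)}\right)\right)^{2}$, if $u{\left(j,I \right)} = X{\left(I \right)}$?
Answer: $\frac{184900}{49} \approx 3773.5$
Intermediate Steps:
$F = \frac{4}{7}$ ($F = \frac{1}{7} \cdot 4 = \frac{4}{7} \approx 0.57143$)
$X{\left(Q \right)} = \frac{4}{7}$
$u{\left(j,I \right)} = \frac{4}{7}$
$\left(-65 + 1 \left(3 + u{\left(0,1 \right)}\right)\right)^{2} = \left(-65 + 1 \left(3 + \frac{4}{7}\right)\right)^{2} = \left(-65 + 1 \cdot \frac{25}{7}\right)^{2} = \left(-65 + \frac{25}{7}\right)^{2} = \left(- \frac{430}{7}\right)^{2} = \frac{184900}{49}$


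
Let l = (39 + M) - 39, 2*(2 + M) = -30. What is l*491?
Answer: -8347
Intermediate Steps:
M = -17 (M = -2 + (1/2)*(-30) = -2 - 15 = -17)
l = -17 (l = (39 - 17) - 39 = 22 - 39 = -17)
l*491 = -17*491 = -8347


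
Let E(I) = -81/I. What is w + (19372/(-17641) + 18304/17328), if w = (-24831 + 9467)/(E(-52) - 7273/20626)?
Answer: -157414864652794052/12346832964765 ≈ -12749.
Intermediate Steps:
w = -8239344464/646255 (w = (-24831 + 9467)/(-81/(-52) - 7273/20626) = -15364/(-81*(-1/52) - 7273*1/20626) = -15364/(81/52 - 7273/20626) = -15364/646255/536276 = -15364*536276/646255 = -8239344464/646255 ≈ -12749.)
w + (19372/(-17641) + 18304/17328) = -8239344464/646255 + (19372/(-17641) + 18304/17328) = -8239344464/646255 + (19372*(-1/17641) + 18304*(1/17328)) = -8239344464/646255 + (-19372/17641 + 1144/1083) = -8239344464/646255 - 798572/19105203 = -157414864652794052/12346832964765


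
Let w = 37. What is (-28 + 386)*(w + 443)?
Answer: 171840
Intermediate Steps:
(-28 + 386)*(w + 443) = (-28 + 386)*(37 + 443) = 358*480 = 171840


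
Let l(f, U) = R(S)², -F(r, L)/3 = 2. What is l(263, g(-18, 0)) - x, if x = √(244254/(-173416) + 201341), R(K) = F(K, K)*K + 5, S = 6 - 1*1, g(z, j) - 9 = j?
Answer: 625 - √378431718305777/43354 ≈ 176.29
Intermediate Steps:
F(r, L) = -6 (F(r, L) = -3*2 = -6)
g(z, j) = 9 + j
S = 5 (S = 6 - 1 = 5)
R(K) = 5 - 6*K (R(K) = -6*K + 5 = 5 - 6*K)
l(f, U) = 625 (l(f, U) = (5 - 6*5)² = (5 - 30)² = (-25)² = 625)
x = √378431718305777/43354 (x = √(244254*(-1/173416) + 201341) = √(-122127/86708 + 201341) = √(17457753301/86708) = √378431718305777/43354 ≈ 448.71)
l(263, g(-18, 0)) - x = 625 - √378431718305777/43354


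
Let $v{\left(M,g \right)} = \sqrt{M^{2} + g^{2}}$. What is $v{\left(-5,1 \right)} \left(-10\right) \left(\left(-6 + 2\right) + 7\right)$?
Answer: $- 30 \sqrt{26} \approx -152.97$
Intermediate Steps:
$v{\left(-5,1 \right)} \left(-10\right) \left(\left(-6 + 2\right) + 7\right) = \sqrt{\left(-5\right)^{2} + 1^{2}} \left(-10\right) \left(\left(-6 + 2\right) + 7\right) = \sqrt{25 + 1} \left(-10\right) \left(-4 + 7\right) = \sqrt{26} \left(-10\right) 3 = - 10 \sqrt{26} \cdot 3 = - 30 \sqrt{26}$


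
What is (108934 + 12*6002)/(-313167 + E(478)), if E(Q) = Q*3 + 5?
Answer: -90479/155864 ≈ -0.58050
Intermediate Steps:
E(Q) = 5 + 3*Q (E(Q) = 3*Q + 5 = 5 + 3*Q)
(108934 + 12*6002)/(-313167 + E(478)) = (108934 + 12*6002)/(-313167 + (5 + 3*478)) = (108934 + 72024)/(-313167 + (5 + 1434)) = 180958/(-313167 + 1439) = 180958/(-311728) = 180958*(-1/311728) = -90479/155864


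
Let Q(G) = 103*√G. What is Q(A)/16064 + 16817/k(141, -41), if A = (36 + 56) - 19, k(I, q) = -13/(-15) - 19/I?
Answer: 3951995/172 + 103*√73/16064 ≈ 22977.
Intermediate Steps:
k(I, q) = 13/15 - 19/I (k(I, q) = -13*(-1/15) - 19/I = 13/15 - 19/I)
A = 73 (A = 92 - 19 = 73)
Q(A)/16064 + 16817/k(141, -41) = (103*√73)/16064 + 16817/(13/15 - 19/141) = (103*√73)*(1/16064) + 16817/(13/15 - 19*1/141) = 103*√73/16064 + 16817/(13/15 - 19/141) = 103*√73/16064 + 16817/(172/235) = 103*√73/16064 + 16817*(235/172) = 103*√73/16064 + 3951995/172 = 3951995/172 + 103*√73/16064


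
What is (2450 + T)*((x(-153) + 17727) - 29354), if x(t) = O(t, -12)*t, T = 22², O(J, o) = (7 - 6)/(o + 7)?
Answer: -170119188/5 ≈ -3.4024e+7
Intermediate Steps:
O(J, o) = 1/(7 + o)
T = 484
x(t) = -t/5 (x(t) = t/(7 - 12) = t/(-5) = -t/5)
(2450 + T)*((x(-153) + 17727) - 29354) = (2450 + 484)*((-⅕*(-153) + 17727) - 29354) = 2934*((153/5 + 17727) - 29354) = 2934*(88788/5 - 29354) = 2934*(-57982/5) = -170119188/5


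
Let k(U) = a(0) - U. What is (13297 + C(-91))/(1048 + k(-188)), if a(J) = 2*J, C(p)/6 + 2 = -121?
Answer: 12559/1236 ≈ 10.161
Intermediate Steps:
C(p) = -738 (C(p) = -12 + 6*(-121) = -12 - 726 = -738)
k(U) = -U (k(U) = 2*0 - U = 0 - U = -U)
(13297 + C(-91))/(1048 + k(-188)) = (13297 - 738)/(1048 - 1*(-188)) = 12559/(1048 + 188) = 12559/1236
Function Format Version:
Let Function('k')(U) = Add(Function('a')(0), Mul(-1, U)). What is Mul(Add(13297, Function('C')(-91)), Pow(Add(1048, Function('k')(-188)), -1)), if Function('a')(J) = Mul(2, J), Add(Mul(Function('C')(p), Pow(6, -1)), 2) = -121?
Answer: Rational(12559, 1236) ≈ 10.161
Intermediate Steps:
Function('C')(p) = -738 (Function('C')(p) = Add(-12, Mul(6, -121)) = Add(-12, -726) = -738)
Function('k')(U) = Mul(-1, U) (Function('k')(U) = Add(Mul(2, 0), Mul(-1, U)) = Add(0, Mul(-1, U)) = Mul(-1, U))
Mul(Add(13297, Function('C')(-91)), Pow(Add(1048, Function('k')(-188)), -1)) = Mul(Add(13297, -738), Pow(Add(1048, Mul(-1, -188)), -1)) = Mul(12559, Pow(Add(1048, 188), -1)) = Mul(12559, Pow(1236, -1)) = Mul(12559, Rational(1, 1236)) = Rational(12559, 1236)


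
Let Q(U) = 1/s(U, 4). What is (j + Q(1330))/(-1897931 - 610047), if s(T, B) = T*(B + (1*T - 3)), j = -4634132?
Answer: 8203479490359/4439697894940 ≈ 1.8478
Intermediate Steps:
s(T, B) = T*(-3 + B + T) (s(T, B) = T*(B + (T - 3)) = T*(B + (-3 + T)) = T*(-3 + B + T))
Q(U) = 1/(U*(1 + U)) (Q(U) = 1/(U*(-3 + 4 + U)) = 1/(U*(1 + U)))
(j + Q(1330))/(-1897931 - 610047) = (-4634132 + 1/(1330*(1 + 1330)))/(-1897931 - 610047) = (-4634132 + (1/1330)/1331)/(-2507978) = (-4634132 + (1/1330)*(1/1331))*(-1/2507978) = (-4634132 + 1/1770230)*(-1/2507978) = -8203479490359/1770230*(-1/2507978) = 8203479490359/4439697894940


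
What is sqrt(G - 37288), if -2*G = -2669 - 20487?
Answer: I*sqrt(25710) ≈ 160.34*I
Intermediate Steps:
G = 11578 (G = -(-2669 - 20487)/2 = -1/2*(-23156) = 11578)
sqrt(G - 37288) = sqrt(11578 - 37288) = sqrt(-25710) = I*sqrt(25710)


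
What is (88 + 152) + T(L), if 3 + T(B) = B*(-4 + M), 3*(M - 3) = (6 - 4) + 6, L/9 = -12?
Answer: 57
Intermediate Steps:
L = -108 (L = 9*(-12) = -108)
M = 17/3 (M = 3 + ((6 - 4) + 6)/3 = 3 + (2 + 6)/3 = 3 + (⅓)*8 = 3 + 8/3 = 17/3 ≈ 5.6667)
T(B) = -3 + 5*B/3 (T(B) = -3 + B*(-4 + 17/3) = -3 + B*(5/3) = -3 + 5*B/3)
(88 + 152) + T(L) = (88 + 152) + (-3 + (5/3)*(-108)) = 240 + (-3 - 180) = 240 - 183 = 57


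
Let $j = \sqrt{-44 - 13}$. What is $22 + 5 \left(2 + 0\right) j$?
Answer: $22 + 10 i \sqrt{57} \approx 22.0 + 75.498 i$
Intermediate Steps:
$j = i \sqrt{57}$ ($j = \sqrt{-57} = i \sqrt{57} \approx 7.5498 i$)
$22 + 5 \left(2 + 0\right) j = 22 + 5 \left(2 + 0\right) i \sqrt{57} = 22 + 5 \cdot 2 i \sqrt{57} = 22 + 10 i \sqrt{57}$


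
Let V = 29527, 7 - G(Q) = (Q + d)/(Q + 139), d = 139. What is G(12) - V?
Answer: -29521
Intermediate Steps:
G(Q) = 6 (G(Q) = 7 - (Q + 139)/(Q + 139) = 7 - (139 + Q)/(139 + Q) = 7 - 1*1 = 7 - 1 = 6)
G(12) - V = 6 - 1*29527 = 6 - 29527 = -29521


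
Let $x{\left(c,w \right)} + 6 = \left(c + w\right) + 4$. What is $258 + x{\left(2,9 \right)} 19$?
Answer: $429$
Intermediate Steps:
$x{\left(c,w \right)} = -2 + c + w$ ($x{\left(c,w \right)} = -6 + \left(\left(c + w\right) + 4\right) = -6 + \left(4 + c + w\right) = -2 + c + w$)
$258 + x{\left(2,9 \right)} 19 = 258 + \left(-2 + 2 + 9\right) 19 = 258 + 9 \cdot 19 = 258 + 171 = 429$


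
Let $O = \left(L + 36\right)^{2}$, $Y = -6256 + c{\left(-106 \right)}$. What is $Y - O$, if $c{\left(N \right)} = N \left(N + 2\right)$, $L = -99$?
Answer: $799$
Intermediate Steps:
$c{\left(N \right)} = N \left(2 + N\right)$
$Y = 4768$ ($Y = -6256 - 106 \left(2 - 106\right) = -6256 - -11024 = -6256 + 11024 = 4768$)
$O = 3969$ ($O = \left(-99 + 36\right)^{2} = \left(-63\right)^{2} = 3969$)
$Y - O = 4768 - 3969 = 799$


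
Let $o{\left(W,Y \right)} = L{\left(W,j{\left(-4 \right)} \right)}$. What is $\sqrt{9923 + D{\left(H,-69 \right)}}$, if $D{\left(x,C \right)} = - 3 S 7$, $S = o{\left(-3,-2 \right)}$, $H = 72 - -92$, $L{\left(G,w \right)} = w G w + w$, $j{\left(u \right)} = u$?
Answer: $\sqrt{11015} \approx 104.95$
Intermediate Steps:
$L{\left(G,w \right)} = w + G w^{2}$ ($L{\left(G,w \right)} = G w w + w = G w^{2} + w = w + G w^{2}$)
$o{\left(W,Y \right)} = -4 + 16 W$ ($o{\left(W,Y \right)} = - 4 \left(1 + W \left(-4\right)\right) = - 4 \left(1 - 4 W\right) = -4 + 16 W$)
$H = 164$ ($H = 72 + 92 = 164$)
$S = -52$ ($S = -4 + 16 \left(-3\right) = -4 - 48 = -52$)
$D{\left(x,C \right)} = 1092$ ($D{\left(x,C \right)} = \left(-3\right) \left(-52\right) 7 = 156 \cdot 7 = 1092$)
$\sqrt{9923 + D{\left(H,-69 \right)}} = \sqrt{9923 + 1092} = \sqrt{11015}$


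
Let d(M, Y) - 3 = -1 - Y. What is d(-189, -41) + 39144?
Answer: 39187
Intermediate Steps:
d(M, Y) = 2 - Y (d(M, Y) = 3 + (-1 - Y) = 2 - Y)
d(-189, -41) + 39144 = (2 - 1*(-41)) + 39144 = (2 + 41) + 39144 = 43 + 39144 = 39187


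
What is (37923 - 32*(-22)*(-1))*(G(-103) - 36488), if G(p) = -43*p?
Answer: -1193203921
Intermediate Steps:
(37923 - 32*(-22)*(-1))*(G(-103) - 36488) = (37923 - 32*(-22)*(-1))*(-43*(-103) - 36488) = (37923 + 704*(-1))*(4429 - 36488) = (37923 - 704)*(-32059) = 37219*(-32059) = -1193203921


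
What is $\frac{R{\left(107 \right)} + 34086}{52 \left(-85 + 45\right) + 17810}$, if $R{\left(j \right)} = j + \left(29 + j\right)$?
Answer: $\frac{34329}{15730} \approx 2.1824$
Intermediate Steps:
$R{\left(j \right)} = 29 + 2 j$
$\frac{R{\left(107 \right)} + 34086}{52 \left(-85 + 45\right) + 17810} = \frac{\left(29 + 2 \cdot 107\right) + 34086}{52 \left(-85 + 45\right) + 17810} = \frac{\left(29 + 214\right) + 34086}{52 \left(-40\right) + 17810} = \frac{243 + 34086}{-2080 + 17810} = \frac{34329}{15730}$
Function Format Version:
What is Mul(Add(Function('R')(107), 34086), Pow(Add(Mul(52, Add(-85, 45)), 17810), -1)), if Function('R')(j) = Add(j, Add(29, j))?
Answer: Rational(34329, 15730) ≈ 2.1824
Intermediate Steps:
Function('R')(j) = Add(29, Mul(2, j))
Mul(Add(Function('R')(107), 34086), Pow(Add(Mul(52, Add(-85, 45)), 17810), -1)) = Mul(Add(Add(29, Mul(2, 107)), 34086), Pow(Add(Mul(52, Add(-85, 45)), 17810), -1)) = Mul(Add(Add(29, 214), 34086), Pow(Add(Mul(52, -40), 17810), -1)) = Mul(Add(243, 34086), Pow(Add(-2080, 17810), -1)) = Mul(34329, Pow(15730, -1)) = Mul(34329, Rational(1, 15730)) = Rational(34329, 15730)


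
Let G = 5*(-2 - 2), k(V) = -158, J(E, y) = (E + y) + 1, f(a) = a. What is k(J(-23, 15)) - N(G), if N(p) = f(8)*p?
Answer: 2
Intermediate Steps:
J(E, y) = 1 + E + y
G = -20 (G = 5*(-4) = -20)
N(p) = 8*p
k(J(-23, 15)) - N(G) = -158 - 8*(-20) = -158 - 1*(-160) = -158 + 160 = 2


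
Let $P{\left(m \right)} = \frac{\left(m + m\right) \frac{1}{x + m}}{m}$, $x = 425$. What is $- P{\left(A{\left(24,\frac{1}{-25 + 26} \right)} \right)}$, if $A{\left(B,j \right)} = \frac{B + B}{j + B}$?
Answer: $- \frac{50}{10673} \approx -0.0046847$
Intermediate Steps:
$A{\left(B,j \right)} = \frac{2 B}{B + j}$
$P{\left(m \right)} = \frac{2}{425 + m}$ ($P{\left(m \right)} = \frac{\left(m + m\right) \frac{1}{425 + m}}{m} = \frac{2 m \frac{1}{425 + m}}{m} = \frac{2}{425 + m}$)
$- P{\left(A{\left(24,\frac{1}{-25 + 26} \right)} \right)} = - \frac{2}{425 + 2 \cdot 24 \frac{1}{24 + \frac{1}{-25 + 26}}} = - \frac{2}{425 + 2 \cdot 24 \frac{1}{24 + 1^{-1}}} = - \frac{2}{425 + 2 \cdot 24 \frac{1}{24 + 1}} = - \frac{2}{425 + 2 \cdot 24 \cdot \frac{1}{25}} = - \frac{2}{425 + \frac{48}{25}} = - \frac{2}{\frac{10673}{25}} = - \frac{2 \cdot 25}{10673} = \left(-1\right) \frac{50}{10673} = - \frac{50}{10673}$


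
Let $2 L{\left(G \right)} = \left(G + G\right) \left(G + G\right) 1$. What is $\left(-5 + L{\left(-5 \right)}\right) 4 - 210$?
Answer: $-30$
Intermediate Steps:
$L{\left(G \right)} = 2 G^{2}$ ($L{\left(G \right)} = \frac{\left(G + G\right) \left(G + G\right) 1}{2} = \frac{2 G 2 G 1}{2} = \frac{4 G^{2} \cdot 1}{2} = \frac{4 G^{2}}{2} = 2 G^{2}$)
$\left(-5 + L{\left(-5 \right)}\right) 4 - 210 = \left(-5 + 2 \left(-5\right)^{2}\right) 4 - 210 = \left(-5 + 2 \cdot 25\right) 4 - 210 = \left(-5 + 50\right) 4 - 210 = 45 \cdot 4 - 210 = 180 - 210 = -30$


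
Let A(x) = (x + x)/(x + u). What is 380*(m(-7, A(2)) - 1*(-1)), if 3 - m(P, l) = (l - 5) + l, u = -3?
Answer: 6460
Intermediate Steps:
A(x) = 2*x/(-3 + x) (A(x) = (x + x)/(x - 3) = (2*x)/(-3 + x) = 2*x/(-3 + x))
m(P, l) = 8 - 2*l (m(P, l) = 3 - ((l - 5) + l) = 3 - ((-5 + l) + l) = 3 - (-5 + 2*l) = 3 + (5 - 2*l) = 8 - 2*l)
380*(m(-7, A(2)) - 1*(-1)) = 380*((8 - 4*2/(-3 + 2)) - 1*(-1)) = 380*((8 - 4*2/(-1)) + 1) = 380*((8 - 4*2*(-1)) + 1) = 380*((8 - 2*(-4)) + 1) = 380*((8 + 8) + 1) = 380*(16 + 1) = 380*17 = 6460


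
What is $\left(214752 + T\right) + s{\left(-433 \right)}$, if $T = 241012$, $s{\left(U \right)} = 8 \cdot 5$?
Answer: $455804$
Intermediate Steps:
$s{\left(U \right)} = 40$
$\left(214752 + T\right) + s{\left(-433 \right)} = \left(214752 + 241012\right) + 40 = 455764 + 40 = 455804$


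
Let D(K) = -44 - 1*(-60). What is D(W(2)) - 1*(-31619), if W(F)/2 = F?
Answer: 31635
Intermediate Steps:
W(F) = 2*F
D(K) = 16 (D(K) = -44 + 60 = 16)
D(W(2)) - 1*(-31619) = 16 - 1*(-31619) = 16 + 31619 = 31635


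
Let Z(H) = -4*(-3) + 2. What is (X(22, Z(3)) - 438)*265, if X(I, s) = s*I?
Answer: -34450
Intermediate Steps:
Z(H) = 14 (Z(H) = 12 + 2 = 14)
X(I, s) = I*s
(X(22, Z(3)) - 438)*265 = (22*14 - 438)*265 = (308 - 438)*265 = -130*265 = -34450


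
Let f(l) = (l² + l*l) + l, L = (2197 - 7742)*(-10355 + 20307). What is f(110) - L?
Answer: 55208150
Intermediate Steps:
L = -55183840 (L = -5545*9952 = -55183840)
f(l) = l + 2*l² (f(l) = (l² + l²) + l = 2*l² + l = l + 2*l²)
f(110) - L = 110*(1 + 2*110) - 1*(-55183840) = 110*(1 + 220) + 55183840 = 110*221 + 55183840 = 24310 + 55183840 = 55208150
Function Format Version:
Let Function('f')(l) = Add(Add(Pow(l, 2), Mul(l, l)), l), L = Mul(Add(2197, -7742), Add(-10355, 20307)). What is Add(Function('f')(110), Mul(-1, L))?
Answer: 55208150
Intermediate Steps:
L = -55183840 (L = Mul(-5545, 9952) = -55183840)
Function('f')(l) = Add(l, Mul(2, Pow(l, 2))) (Function('f')(l) = Add(Add(Pow(l, 2), Pow(l, 2)), l) = Add(Mul(2, Pow(l, 2)), l) = Add(l, Mul(2, Pow(l, 2))))
Add(Function('f')(110), Mul(-1, L)) = Add(Mul(110, Add(1, Mul(2, 110))), Mul(-1, -55183840)) = Add(Mul(110, Add(1, 220)), 55183840) = Add(Mul(110, 221), 55183840) = Add(24310, 55183840) = 55208150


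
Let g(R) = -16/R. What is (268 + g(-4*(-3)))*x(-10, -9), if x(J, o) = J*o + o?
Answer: 21600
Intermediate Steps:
x(J, o) = o + J*o
(268 + g(-4*(-3)))*x(-10, -9) = (268 - 16/((-4*(-3))))*(-9*(1 - 10)) = (268 - 16/12)*(-9*(-9)) = (268 - 16*1/12)*81 = (268 - 4/3)*81 = (800/3)*81 = 21600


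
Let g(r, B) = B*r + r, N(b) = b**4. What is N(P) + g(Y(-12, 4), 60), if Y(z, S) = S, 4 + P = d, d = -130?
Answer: 322418180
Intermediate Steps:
P = -134 (P = -4 - 130 = -134)
g(r, B) = r + B*r
N(P) + g(Y(-12, 4), 60) = (-134)**4 + 4*(1 + 60) = 322417936 + 4*61 = 322417936 + 244 = 322418180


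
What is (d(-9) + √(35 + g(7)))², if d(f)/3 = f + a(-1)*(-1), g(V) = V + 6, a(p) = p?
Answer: 624 - 192*√3 ≈ 291.45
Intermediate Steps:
g(V) = 6 + V
d(f) = 3 + 3*f (d(f) = 3*(f - 1*(-1)) = 3*(f + 1) = 3*(1 + f) = 3 + 3*f)
(d(-9) + √(35 + g(7)))² = ((3 + 3*(-9)) + √(35 + (6 + 7)))² = ((3 - 27) + √(35 + 13))² = (-24 + √48)² = (-24 + 4*√3)²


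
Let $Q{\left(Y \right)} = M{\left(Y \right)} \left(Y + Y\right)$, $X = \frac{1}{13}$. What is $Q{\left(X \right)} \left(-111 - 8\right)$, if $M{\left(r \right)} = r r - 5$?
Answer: $\frac{200872}{2197} \approx 91.43$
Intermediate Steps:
$M{\left(r \right)} = -5 + r^{2}$ ($M{\left(r \right)} = r^{2} - 5 = -5 + r^{2}$)
$X = \frac{1}{13} \approx 0.076923$
$Q{\left(Y \right)} = 2 Y \left(-5 + Y^{2}\right)$ ($Q{\left(Y \right)} = \left(-5 + Y^{2}\right) \left(Y + Y\right) = \left(-5 + Y^{2}\right) 2 Y = 2 Y \left(-5 + Y^{2}\right)$)
$Q{\left(X \right)} \left(-111 - 8\right) = 2 \cdot \frac{1}{13} \left(-5 + \left(\frac{1}{13}\right)^{2}\right) \left(-111 - 8\right) = 2 \cdot \frac{1}{13} \left(-5 + \frac{1}{169}\right) \left(-119\right) = 2 \cdot \frac{1}{13} \left(- \frac{844}{169}\right) \left(-119\right) = \left(- \frac{1688}{2197}\right) \left(-119\right) = \frac{200872}{2197}$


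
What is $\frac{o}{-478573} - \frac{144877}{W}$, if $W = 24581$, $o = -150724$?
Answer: $- \frac{65629273877}{11763802913} \approx -5.5789$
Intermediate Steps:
$\frac{o}{-478573} - \frac{144877}{W} = - \frac{150724}{-478573} - \frac{144877}{24581} = \left(-150724\right) \left(- \frac{1}{478573}\right) - \frac{144877}{24581} = \frac{150724}{478573} - \frac{144877}{24581} = - \frac{65629273877}{11763802913}$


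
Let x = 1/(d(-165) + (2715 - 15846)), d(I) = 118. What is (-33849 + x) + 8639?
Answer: -328057731/13013 ≈ -25210.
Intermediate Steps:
x = -1/13013 (x = 1/(118 + (2715 - 15846)) = 1/(118 - 13131) = 1/(-13013) = -1/13013 ≈ -7.6846e-5)
(-33849 + x) + 8639 = (-33849 - 1/13013) + 8639 = -440477038/13013 + 8639 = -328057731/13013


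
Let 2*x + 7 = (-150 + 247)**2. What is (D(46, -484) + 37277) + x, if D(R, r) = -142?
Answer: 41836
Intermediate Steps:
x = 4701 (x = -7/2 + (-150 + 247)**2/2 = -7/2 + (1/2)*97**2 = -7/2 + (1/2)*9409 = -7/2 + 9409/2 = 4701)
(D(46, -484) + 37277) + x = (-142 + 37277) + 4701 = 37135 + 4701 = 41836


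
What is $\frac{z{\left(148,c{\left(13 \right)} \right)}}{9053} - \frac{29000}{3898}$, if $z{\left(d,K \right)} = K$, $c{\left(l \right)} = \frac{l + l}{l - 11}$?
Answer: $- \frac{131243163}{17644297} \approx -7.4383$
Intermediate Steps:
$c{\left(l \right)} = \frac{2 l}{-11 + l}$
$\frac{z{\left(148,c{\left(13 \right)} \right)}}{9053} - \frac{29000}{3898} = \frac{2 \cdot 13 \frac{1}{-11 + 13}}{9053} - \frac{29000}{3898} = 2 \cdot 13 \cdot \frac{1}{2} \cdot \frac{1}{9053} - \frac{14500}{1949} = 13 \cdot \frac{1}{9053} - \frac{14500}{1949} = \frac{13}{9053} - \frac{14500}{1949} = - \frac{131243163}{17644297}$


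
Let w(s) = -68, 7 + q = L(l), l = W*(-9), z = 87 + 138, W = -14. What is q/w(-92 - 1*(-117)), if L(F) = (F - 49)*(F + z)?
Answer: -6755/17 ≈ -397.35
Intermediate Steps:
z = 225
l = 126 (l = -14*(-9) = 126)
L(F) = (-49 + F)*(225 + F) (L(F) = (F - 49)*(F + 225) = (-49 + F)*(225 + F))
q = 27020 (q = -7 + (-11025 + 126**2 + 176*126) = -7 + (-11025 + 15876 + 22176) = -7 + 27027 = 27020)
q/w(-92 - 1*(-117)) = 27020/(-68) = 27020*(-1/68) = -6755/17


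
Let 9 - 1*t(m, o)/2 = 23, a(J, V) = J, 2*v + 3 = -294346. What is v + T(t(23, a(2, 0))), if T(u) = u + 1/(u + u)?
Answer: -8243341/56 ≈ -1.4720e+5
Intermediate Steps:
v = -294349/2 (v = -3/2 + (1/2)*(-294346) = -3/2 - 147173 = -294349/2 ≈ -1.4717e+5)
t(m, o) = -28 (t(m, o) = 18 - 2*23 = 18 - 46 = -28)
T(u) = u + 1/(2*u)
v + T(t(23, a(2, 0))) = -294349/2 + (-28 + (1/2)/(-28)) = -294349/2 + (-28 + (1/2)*(-1/28)) = -294349/2 + (-28 - 1/56) = -294349/2 - 1569/56 = -8243341/56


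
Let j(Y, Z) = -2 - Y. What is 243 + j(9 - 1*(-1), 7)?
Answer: 231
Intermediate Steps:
243 + j(9 - 1*(-1), 7) = 243 + (-2 - (9 - 1*(-1))) = 243 + (-2 - (9 + 1)) = 243 + (-2 - 1*10) = 243 + (-2 - 10) = 243 - 12 = 231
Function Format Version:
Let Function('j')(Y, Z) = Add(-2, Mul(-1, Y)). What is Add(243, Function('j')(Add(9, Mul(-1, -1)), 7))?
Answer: 231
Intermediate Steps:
Add(243, Function('j')(Add(9, Mul(-1, -1)), 7)) = Add(243, Add(-2, Mul(-1, Add(9, Mul(-1, -1))))) = Add(243, Add(-2, Mul(-1, Add(9, 1)))) = Add(243, Add(-2, Mul(-1, 10))) = Add(243, Add(-2, -10)) = Add(243, -12) = 231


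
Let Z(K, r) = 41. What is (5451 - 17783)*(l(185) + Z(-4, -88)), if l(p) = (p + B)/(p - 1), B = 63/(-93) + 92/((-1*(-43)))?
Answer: -15884704299/30659 ≈ -5.1811e+5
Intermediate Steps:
B = 1949/1333 (B = 63*(-1/93) + 92/43 = -21/31 + 92*(1/43) = -21/31 + 92/43 = 1949/1333 ≈ 1.4621)
l(p) = (1949/1333 + p)/(-1 + p) (l(p) = (p + 1949/1333)/(p - 1) = (1949/1333 + p)/(-1 + p))
(5451 - 17783)*(l(185) + Z(-4, -88)) = (5451 - 17783)*((1949/1333 + 185)/(-1 + 185) + 41) = -12332*((248554/1333)/184 + 41) = -12332*((1/184)*(248554/1333) + 41) = -12332*(124277/122636 + 41) = -12332*5152353/122636 = -15884704299/30659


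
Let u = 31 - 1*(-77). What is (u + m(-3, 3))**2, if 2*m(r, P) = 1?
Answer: 47089/4 ≈ 11772.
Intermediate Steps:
m(r, P) = 1/2 (m(r, P) = (1/2)*1 = 1/2)
u = 108 (u = 31 + 77 = 108)
(u + m(-3, 3))**2 = (108 + 1/2)**2 = (217/2)**2 = 47089/4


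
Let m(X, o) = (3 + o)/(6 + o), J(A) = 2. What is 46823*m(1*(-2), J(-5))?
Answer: 234115/8 ≈ 29264.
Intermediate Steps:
m(X, o) = (3 + o)/(6 + o)
46823*m(1*(-2), J(-5)) = 46823*((3 + 2)/(6 + 2)) = 46823*(5/8) = 234115/8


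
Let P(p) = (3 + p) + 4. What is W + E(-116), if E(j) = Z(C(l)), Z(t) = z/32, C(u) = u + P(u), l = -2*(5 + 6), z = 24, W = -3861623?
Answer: -15446489/4 ≈ -3.8616e+6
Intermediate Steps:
l = -22 (l = -2*11 = -22)
P(p) = 7 + p
C(u) = 7 + 2*u (C(u) = u + (7 + u) = 7 + 2*u)
Z(t) = 3/4 (Z(t) = 24/32 = 24*(1/32) = 3/4)
E(j) = 3/4
W + E(-116) = -3861623 + 3/4 = -15446489/4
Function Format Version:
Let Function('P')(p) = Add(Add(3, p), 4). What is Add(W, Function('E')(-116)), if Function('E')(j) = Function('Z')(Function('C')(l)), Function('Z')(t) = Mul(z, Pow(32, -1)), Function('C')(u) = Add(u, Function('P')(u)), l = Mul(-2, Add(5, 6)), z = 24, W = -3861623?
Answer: Rational(-15446489, 4) ≈ -3.8616e+6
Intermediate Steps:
l = -22 (l = Mul(-2, 11) = -22)
Function('P')(p) = Add(7, p)
Function('C')(u) = Add(7, Mul(2, u)) (Function('C')(u) = Add(u, Add(7, u)) = Add(7, Mul(2, u)))
Function('Z')(t) = Rational(3, 4) (Function('Z')(t) = Mul(24, Pow(32, -1)) = Mul(24, Rational(1, 32)) = Rational(3, 4))
Function('E')(j) = Rational(3, 4)
Add(W, Function('E')(-116)) = Add(-3861623, Rational(3, 4)) = Rational(-15446489, 4)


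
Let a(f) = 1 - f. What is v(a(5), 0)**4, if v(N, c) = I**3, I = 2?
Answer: 4096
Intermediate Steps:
v(N, c) = 8 (v(N, c) = 2**3 = 8)
v(a(5), 0)**4 = 8**4 = 4096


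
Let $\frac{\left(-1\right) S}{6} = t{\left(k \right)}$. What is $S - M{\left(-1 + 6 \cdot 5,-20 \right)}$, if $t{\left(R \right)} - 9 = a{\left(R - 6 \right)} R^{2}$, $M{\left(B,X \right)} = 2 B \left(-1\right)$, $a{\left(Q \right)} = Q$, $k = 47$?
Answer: $-543410$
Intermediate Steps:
$M{\left(B,X \right)} = - 2 B$
$t{\left(R \right)} = 9 + R^{2} \left(-6 + R\right)$ ($t{\left(R \right)} = 9 + \left(R - 6\right) R^{2} = 9 + \left(-6 + R\right) R^{2} = 9 + R^{2} \left(-6 + R\right)$)
$S = -543468$ ($S = - 6 \left(9 + 47^{2} \left(-6 + 47\right)\right) = - 6 \left(9 + 2209 \cdot 41\right) = - 6 \left(9 + 90569\right) = \left(-6\right) 90578 = -543468$)
$S - M{\left(-1 + 6 \cdot 5,-20 \right)} = -543468 - - 2 \left(-1 + 6 \cdot 5\right) = -543468 - - 2 \left(-1 + 30\right) = -543468 - \left(-2\right) 29 = -543468 - -58 = -543468 + 58 = -543410$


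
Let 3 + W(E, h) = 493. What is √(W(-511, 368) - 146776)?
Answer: 9*I*√1806 ≈ 382.47*I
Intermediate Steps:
W(E, h) = 490 (W(E, h) = -3 + 493 = 490)
√(W(-511, 368) - 146776) = √(490 - 146776) = √(-146286) = 9*I*√1806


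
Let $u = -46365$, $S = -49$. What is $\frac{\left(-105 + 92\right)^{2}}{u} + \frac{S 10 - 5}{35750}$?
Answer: $- \frac{105427}{6027450} \approx -0.017491$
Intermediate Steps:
$\frac{\left(-105 + 92\right)^{2}}{u} + \frac{S 10 - 5}{35750} = \frac{\left(-105 + 92\right)^{2}}{-46365} + \frac{\left(-49\right) 10 - 5}{35750} = \left(-13\right)^{2} \left(- \frac{1}{46365}\right) + \left(-490 - 5\right) \frac{1}{35750} = 169 \left(- \frac{1}{46365}\right) - \frac{9}{650} = - \frac{169}{46365} - \frac{9}{650} = - \frac{105427}{6027450}$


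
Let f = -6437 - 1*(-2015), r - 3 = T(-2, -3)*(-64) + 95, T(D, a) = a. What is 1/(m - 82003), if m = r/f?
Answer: -2211/181308778 ≈ -1.2195e-5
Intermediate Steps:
r = 290 (r = 3 + (-3*(-64) + 95) = 3 + (192 + 95) = 3 + 287 = 290)
f = -4422 (f = -6437 + 2015 = -4422)
m = -145/2211 (m = 290/(-4422) = 290*(-1/4422) = -145/2211 ≈ -0.065581)
1/(m - 82003) = 1/(-145/2211 - 82003) = 1/(-181308778/2211) = -2211/181308778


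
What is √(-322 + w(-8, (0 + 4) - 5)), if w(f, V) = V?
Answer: I*√323 ≈ 17.972*I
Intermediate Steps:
√(-322 + w(-8, (0 + 4) - 5)) = √(-322 + ((0 + 4) - 5)) = √(-322 + (4 - 5)) = √(-322 - 1) = √(-323) = I*√323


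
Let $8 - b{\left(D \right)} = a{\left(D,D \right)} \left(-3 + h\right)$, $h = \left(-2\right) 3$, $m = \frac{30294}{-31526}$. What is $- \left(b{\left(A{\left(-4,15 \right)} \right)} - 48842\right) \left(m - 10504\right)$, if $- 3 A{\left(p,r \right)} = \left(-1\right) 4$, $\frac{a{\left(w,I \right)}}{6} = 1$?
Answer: $- \frac{734315047020}{1433} \approx -5.1243 \cdot 10^{8}$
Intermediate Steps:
$m = - \frac{1377}{1433}$ ($m = 30294 \left(- \frac{1}{31526}\right) = - \frac{1377}{1433} \approx -0.96092$)
$a{\left(w,I \right)} = 6$ ($a{\left(w,I \right)} = 6 \cdot 1 = 6$)
$h = -6$
$A{\left(p,r \right)} = \frac{4}{3}$ ($A{\left(p,r \right)} = - \frac{\left(-1\right) 4}{3} = \left(- \frac{1}{3}\right) \left(-4\right) = \frac{4}{3}$)
$b{\left(D \right)} = 62$ ($b{\left(D \right)} = 8 - 6 \left(-3 - 6\right) = 8 - 6 \left(-9\right) = 8 - -54 = 8 + 54 = 62$)
$- \left(b{\left(A{\left(-4,15 \right)} \right)} - 48842\right) \left(m - 10504\right) = - \left(62 - 48842\right) \left(- \frac{1377}{1433} - 10504\right) = - \frac{\left(-48780\right) \left(-15053609\right)}{1433} = \left(-1\right) \frac{734315047020}{1433} = - \frac{734315047020}{1433}$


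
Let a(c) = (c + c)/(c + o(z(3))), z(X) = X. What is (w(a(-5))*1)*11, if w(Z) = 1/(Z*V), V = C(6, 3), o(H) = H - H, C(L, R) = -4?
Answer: -11/8 ≈ -1.3750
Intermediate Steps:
o(H) = 0
V = -4
a(c) = 2 (a(c) = (c + c)/(c + 0) = (2*c)/c = 2)
w(Z) = -1/(4*Z) (w(Z) = 1/(Z*(-4)) = 1/(-4*Z) = 1*(-1/(4*Z)) = -1/(4*Z))
(w(a(-5))*1)*11 = (-1/4/2*1)*11 = (-1/4*1/2*1)*11 = -1/8*1*11 = -1/8*11 = -11/8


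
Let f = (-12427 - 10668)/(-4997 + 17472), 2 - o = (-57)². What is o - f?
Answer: -8096646/2495 ≈ -3245.1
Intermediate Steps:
o = -3247 (o = 2 - 1*(-57)² = 2 - 1*3249 = 2 - 3249 = -3247)
f = -4619/2495 (f = -23095/12475 = -23095*1/12475 = -4619/2495 ≈ -1.8513)
o - f = -3247 - 1*(-4619/2495) = -3247 + 4619/2495 = -8096646/2495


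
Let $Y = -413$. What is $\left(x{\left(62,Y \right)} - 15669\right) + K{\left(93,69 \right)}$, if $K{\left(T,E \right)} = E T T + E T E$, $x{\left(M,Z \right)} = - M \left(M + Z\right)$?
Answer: $1045647$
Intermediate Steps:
$x{\left(M,Z \right)} = - M \left(M + Z\right)$
$K{\left(T,E \right)} = E T^{2} + T E^{2}$
$\left(x{\left(62,Y \right)} - 15669\right) + K{\left(93,69 \right)} = \left(\left(-1\right) 62 \left(62 - 413\right) - 15669\right) + 69 \cdot 93 \left(69 + 93\right) = \left(\left(-1\right) 62 \left(-351\right) - 15669\right) + 69 \cdot 93 \cdot 162 = \left(21762 - 15669\right) + 1039554 = 6093 + 1039554 = 1045647$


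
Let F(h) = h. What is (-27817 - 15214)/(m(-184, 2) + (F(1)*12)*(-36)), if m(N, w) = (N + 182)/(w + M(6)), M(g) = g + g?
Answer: 301217/3025 ≈ 99.576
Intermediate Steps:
M(g) = 2*g
m(N, w) = (182 + N)/(12 + w) (m(N, w) = (N + 182)/(w + 2*6) = (182 + N)/(w + 12) = (182 + N)/(12 + w))
(-27817 - 15214)/(m(-184, 2) + (F(1)*12)*(-36)) = (-27817 - 15214)/((182 - 184)/(12 + 2) + (1*12)*(-36)) = -43031/(-2/14 + 12*(-36)) = -43031/((1/14)*(-2) - 432) = -43031/(-1/7 - 432) = -43031/(-3025/7) = -43031*(-7/3025) = 301217/3025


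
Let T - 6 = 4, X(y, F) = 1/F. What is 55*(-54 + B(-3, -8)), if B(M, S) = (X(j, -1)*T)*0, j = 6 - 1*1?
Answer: -2970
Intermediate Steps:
j = 5 (j = 6 - 1 = 5)
T = 10 (T = 6 + 4 = 10)
B(M, S) = 0 (B(M, S) = (10/(-1))*0 = -1*10*0 = -10*0 = 0)
55*(-54 + B(-3, -8)) = 55*(-54 + 0) = 55*(-54) = -2970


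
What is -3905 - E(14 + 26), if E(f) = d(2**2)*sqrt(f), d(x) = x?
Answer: -3905 - 8*sqrt(10) ≈ -3930.3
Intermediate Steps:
E(f) = 4*sqrt(f) (E(f) = 2**2*sqrt(f) = 4*sqrt(f))
-3905 - E(14 + 26) = -3905 - 4*sqrt(14 + 26) = -3905 - 4*sqrt(40) = -3905 - 4*2*sqrt(10) = -3905 - 8*sqrt(10)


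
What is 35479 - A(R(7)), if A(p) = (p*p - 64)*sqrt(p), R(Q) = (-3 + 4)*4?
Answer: 35575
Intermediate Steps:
R(Q) = 4 (R(Q) = 1*4 = 4)
A(p) = sqrt(p)*(-64 + p**2) (A(p) = (p**2 - 64)*sqrt(p) = (-64 + p**2)*sqrt(p) = sqrt(p)*(-64 + p**2))
35479 - A(R(7)) = 35479 - sqrt(4)*(-64 + 4**2) = 35479 - 2*(-64 + 16) = 35479 - 2*(-48) = 35479 - 1*(-96) = 35479 + 96 = 35575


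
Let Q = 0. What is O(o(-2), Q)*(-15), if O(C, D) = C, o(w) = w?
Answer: 30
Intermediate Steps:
O(o(-2), Q)*(-15) = -2*(-15) = 30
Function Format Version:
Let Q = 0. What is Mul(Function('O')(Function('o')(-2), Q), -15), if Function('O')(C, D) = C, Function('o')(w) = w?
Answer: 30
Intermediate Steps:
Mul(Function('O')(Function('o')(-2), Q), -15) = Mul(-2, -15) = 30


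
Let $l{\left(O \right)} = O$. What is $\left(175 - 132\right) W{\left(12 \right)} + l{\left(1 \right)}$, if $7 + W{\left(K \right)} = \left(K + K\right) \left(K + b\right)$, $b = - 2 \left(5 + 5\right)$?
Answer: $-8556$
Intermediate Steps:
$b = -20$ ($b = \left(-2\right) 10 = -20$)
$W{\left(K \right)} = -7 + 2 K \left(-20 + K\right)$ ($W{\left(K \right)} = -7 + \left(K + K\right) \left(K - 20\right) = -7 + 2 K \left(-20 + K\right)$)
$\left(175 - 132\right) W{\left(12 \right)} + l{\left(1 \right)} = \left(175 - 132\right) \left(-7 - 480 + 2 \cdot 12^{2}\right) + 1 = 43 \left(-7 - 480 + 2 \cdot 144\right) + 1 = 43 \left(-7 - 480 + 288\right) + 1 = 43 \left(-199\right) + 1 = -8557 + 1 = -8556$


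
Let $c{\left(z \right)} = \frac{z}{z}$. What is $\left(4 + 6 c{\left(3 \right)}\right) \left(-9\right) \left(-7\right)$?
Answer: $630$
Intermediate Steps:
$c{\left(z \right)} = 1$
$\left(4 + 6 c{\left(3 \right)}\right) \left(-9\right) \left(-7\right) = \left(4 + 6 \cdot 1\right) \left(-9\right) \left(-7\right) = \left(4 + 6\right) \left(-9\right) \left(-7\right) = 10 \left(-9\right) \left(-7\right) = \left(-90\right) \left(-7\right) = 630$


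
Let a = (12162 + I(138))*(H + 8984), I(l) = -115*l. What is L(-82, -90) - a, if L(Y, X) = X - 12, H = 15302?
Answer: 90052386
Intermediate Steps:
a = -90052488 (a = (12162 - 115*138)*(15302 + 8984) = (12162 - 15870)*24286 = -3708*24286 = -90052488)
L(Y, X) = -12 + X
L(-82, -90) - a = (-12 - 90) - 1*(-90052488) = -102 + 90052488 = 90052386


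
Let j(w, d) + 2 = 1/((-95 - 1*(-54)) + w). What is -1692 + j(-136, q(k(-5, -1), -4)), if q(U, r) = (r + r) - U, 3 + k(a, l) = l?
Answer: -299839/177 ≈ -1694.0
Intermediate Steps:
k(a, l) = -3 + l
q(U, r) = -U + 2*r (q(U, r) = 2*r - U = -U + 2*r)
j(w, d) = -2 + 1/(-41 + w) (j(w, d) = -2 + 1/((-95 - 1*(-54)) + w) = -2 + 1/((-95 + 54) + w) = -2 + 1/(-41 + w))
-1692 + j(-136, q(k(-5, -1), -4)) = -1692 + (83 - 2*(-136))/(-41 - 136) = -1692 + (83 + 272)/(-177) = -1692 - 1/177*355 = -1692 - 355/177 = -299839/177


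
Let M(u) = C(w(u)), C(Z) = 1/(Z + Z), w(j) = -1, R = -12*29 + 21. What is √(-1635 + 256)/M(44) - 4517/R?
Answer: 4517/327 - 2*I*√1379 ≈ 13.813 - 74.27*I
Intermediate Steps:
R = -327 (R = -348 + 21 = -327)
C(Z) = 1/(2*Z)
M(u) = -½ (M(u) = (½)/(-1) = (½)*(-1) = -½)
√(-1635 + 256)/M(44) - 4517/R = √(-1635 + 256)/(-½) - 4517/(-327) = √(-1379)*(-2) - 4517*(-1/327) = (I*√1379)*(-2) + 4517/327 = -2*I*√1379 + 4517/327 = 4517/327 - 2*I*√1379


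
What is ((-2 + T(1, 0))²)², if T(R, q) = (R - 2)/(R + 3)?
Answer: 6561/256 ≈ 25.629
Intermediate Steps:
T(R, q) = (-2 + R)/(3 + R)
((-2 + T(1, 0))²)² = ((-2 + (-2 + 1)/(3 + 1))²)² = ((-2 - 1/4)²)² = ((-2 + (¼)*(-1))²)² = ((-2 - ¼)²)² = ((-9/4)²)² = (81/16)² = 6561/256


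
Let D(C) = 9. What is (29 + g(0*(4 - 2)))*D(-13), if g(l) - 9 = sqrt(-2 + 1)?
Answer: 342 + 9*I ≈ 342.0 + 9.0*I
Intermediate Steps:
g(l) = 9 + I (g(l) = 9 + sqrt(-2 + 1) = 9 + sqrt(-1) = 9 + I)
(29 + g(0*(4 - 2)))*D(-13) = (29 + (9 + I))*9 = (38 + I)*9 = 342 + 9*I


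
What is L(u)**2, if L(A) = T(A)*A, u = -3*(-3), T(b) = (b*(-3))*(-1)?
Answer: 59049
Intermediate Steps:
T(b) = 3*b (T(b) = -3*b*(-1) = 3*b)
u = 9
L(A) = 3*A**2 (L(A) = (3*A)*A = 3*A**2)
L(u)**2 = (3*9**2)**2 = (3*81)**2 = 243**2 = 59049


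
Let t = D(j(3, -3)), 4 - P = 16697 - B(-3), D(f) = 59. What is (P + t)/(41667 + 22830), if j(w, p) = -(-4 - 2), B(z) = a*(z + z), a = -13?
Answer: -16556/64497 ≈ -0.25669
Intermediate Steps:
B(z) = -26*z (B(z) = -13*(z + z) = -26*z)
j(w, p) = 6 (j(w, p) = -1*(-6) = 6)
P = -16615 (P = 4 - (16697 - (-26)*(-3)) = 4 - (16697 - 1*78) = 4 - (16697 - 78) = 4 - 1*16619 = 4 - 16619 = -16615)
t = 59
(P + t)/(41667 + 22830) = (-16615 + 59)/(41667 + 22830) = -16556/64497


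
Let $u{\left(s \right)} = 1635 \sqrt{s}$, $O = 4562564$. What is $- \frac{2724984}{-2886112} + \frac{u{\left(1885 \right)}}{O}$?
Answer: $\frac{340623}{360764} + \frac{1635 \sqrt{1885}}{4562564} \approx 0.95973$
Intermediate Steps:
$- \frac{2724984}{-2886112} + \frac{u{\left(1885 \right)}}{O} = - \frac{2724984}{-2886112} + \frac{1635 \sqrt{1885}}{4562564} = \left(-2724984\right) \left(- \frac{1}{2886112}\right) + 1635 \sqrt{1885} \cdot \frac{1}{4562564} = \frac{340623}{360764} + \frac{1635 \sqrt{1885}}{4562564}$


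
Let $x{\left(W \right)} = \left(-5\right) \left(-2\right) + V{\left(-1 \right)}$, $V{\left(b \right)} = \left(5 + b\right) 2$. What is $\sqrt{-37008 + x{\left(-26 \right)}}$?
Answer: $3 i \sqrt{4110} \approx 192.33 i$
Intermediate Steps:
$V{\left(b \right)} = 10 + 2 b$
$x{\left(W \right)} = 18$ ($x{\left(W \right)} = \left(-5\right) \left(-2\right) + \left(10 + 2 \left(-1\right)\right) = 10 + \left(10 - 2\right) = 10 + 8 = 18$)
$\sqrt{-37008 + x{\left(-26 \right)}} = \sqrt{-37008 + 18} = \sqrt{-36990} = 3 i \sqrt{4110}$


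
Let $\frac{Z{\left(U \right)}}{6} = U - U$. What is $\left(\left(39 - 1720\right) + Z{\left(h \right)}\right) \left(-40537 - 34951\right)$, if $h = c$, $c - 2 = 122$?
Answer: $126895328$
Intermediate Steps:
$c = 124$ ($c = 2 + 122 = 124$)
$h = 124$
$Z{\left(U \right)} = 0$ ($Z{\left(U \right)} = 6 \left(U - U\right) = 6 \cdot 0 = 0$)
$\left(\left(39 - 1720\right) + Z{\left(h \right)}\right) \left(-40537 - 34951\right) = \left(\left(39 - 1720\right) + 0\right) \left(-40537 - 34951\right) = \left(\left(39 - 1720\right) + 0\right) \left(-75488\right) = \left(-1681 + 0\right) \left(-75488\right) = \left(-1681\right) \left(-75488\right) = 126895328$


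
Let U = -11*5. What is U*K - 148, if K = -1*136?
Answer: 7332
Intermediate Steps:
K = -136
U = -55
U*K - 148 = -55*(-136) - 148 = 7480 - 148 = 7332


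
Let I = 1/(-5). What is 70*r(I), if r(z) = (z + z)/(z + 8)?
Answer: -140/39 ≈ -3.5897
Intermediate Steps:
I = -⅕ ≈ -0.20000
r(z) = 2*z/(8 + z) (r(z) = (2*z)/(8 + z) = 2*z/(8 + z))
70*r(I) = 70*(2*(-⅕)/(8 - ⅕)) = 70*(2*(-⅕)/(39/5)) = 70*(2*(-⅕)*(5/39)) = 70*(-2/39) = -140/39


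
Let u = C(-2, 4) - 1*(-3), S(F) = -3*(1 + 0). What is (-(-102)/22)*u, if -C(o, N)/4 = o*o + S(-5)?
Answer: -51/11 ≈ -4.6364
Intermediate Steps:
S(F) = -3 (S(F) = -3*1 = -3)
C(o, N) = 12 - 4*o**2 (C(o, N) = -4*(o*o - 3) = -4*(o**2 - 3) = -4*(-3 + o**2) = 12 - 4*o**2)
u = -1 (u = (12 - 4*(-2)**2) - 1*(-3) = (12 - 4*4) + 3 = (12 - 16) + 3 = -4 + 3 = -1)
(-(-102)/22)*u = -(-102)/22*(-1) = -6*(-17/22)*(-1) = (51/11)*(-1) = -51/11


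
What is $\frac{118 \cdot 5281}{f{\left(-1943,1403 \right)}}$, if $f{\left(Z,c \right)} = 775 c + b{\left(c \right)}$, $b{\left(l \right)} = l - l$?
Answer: $\frac{623158}{1087325} \approx 0.57311$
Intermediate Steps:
$b{\left(l \right)} = 0$
$f{\left(Z,c \right)} = 775 c$ ($f{\left(Z,c \right)} = 775 c + 0 = 775 c$)
$\frac{118 \cdot 5281}{f{\left(-1943,1403 \right)}} = \frac{118 \cdot 5281}{775 \cdot 1403} = \frac{623158}{1087325}$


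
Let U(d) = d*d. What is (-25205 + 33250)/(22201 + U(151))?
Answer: 8045/45002 ≈ 0.17877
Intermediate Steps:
U(d) = d**2
(-25205 + 33250)/(22201 + U(151)) = (-25205 + 33250)/(22201 + 151**2) = 8045/(22201 + 22801) = 8045/45002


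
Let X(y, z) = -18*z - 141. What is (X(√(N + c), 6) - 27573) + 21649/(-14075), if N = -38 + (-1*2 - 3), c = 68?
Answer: -391616299/14075 ≈ -27824.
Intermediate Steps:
N = -43 (N = -38 + (-2 - 3) = -38 - 5 = -43)
X(y, z) = -141 - 18*z
(X(√(N + c), 6) - 27573) + 21649/(-14075) = ((-141 - 18*6) - 27573) + 21649/(-14075) = ((-141 - 108) - 27573) + 21649*(-1/14075) = (-249 - 27573) - 21649/14075 = -27822 - 21649/14075 = -391616299/14075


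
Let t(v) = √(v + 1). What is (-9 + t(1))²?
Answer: (9 - √2)² ≈ 57.544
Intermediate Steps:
t(v) = √(1 + v)
(-9 + t(1))² = (-9 + √(1 + 1))² = (-9 + √2)²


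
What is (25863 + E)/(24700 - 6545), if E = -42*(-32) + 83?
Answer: 5458/3631 ≈ 1.5032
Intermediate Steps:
E = 1427 (E = 1344 + 83 = 1427)
(25863 + E)/(24700 - 6545) = (25863 + 1427)/(24700 - 6545) = 27290/18155 = 27290*(1/18155) = 5458/3631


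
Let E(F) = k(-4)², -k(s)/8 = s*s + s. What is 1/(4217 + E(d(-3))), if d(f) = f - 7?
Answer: 1/13433 ≈ 7.4444e-5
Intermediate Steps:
d(f) = -7 + f
k(s) = -8*s - 8*s² (k(s) = -8*(s*s + s) = -8*(s² + s) = -8*(s + s²) = -8*s - 8*s²)
E(F) = 9216 (E(F) = (-8*(-4)*(1 - 4))² = (-8*(-4)*(-3))² = (-96)² = 9216)
1/(4217 + E(d(-3))) = 1/(4217 + 9216) = 1/13433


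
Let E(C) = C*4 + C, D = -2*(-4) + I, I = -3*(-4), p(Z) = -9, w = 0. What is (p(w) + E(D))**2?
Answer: 8281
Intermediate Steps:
I = 12
D = 20 (D = -2*(-4) + 12 = 8 + 12 = 20)
E(C) = 5*C (E(C) = 4*C + C = 5*C)
(p(w) + E(D))**2 = (-9 + 5*20)**2 = (-9 + 100)**2 = 91**2 = 8281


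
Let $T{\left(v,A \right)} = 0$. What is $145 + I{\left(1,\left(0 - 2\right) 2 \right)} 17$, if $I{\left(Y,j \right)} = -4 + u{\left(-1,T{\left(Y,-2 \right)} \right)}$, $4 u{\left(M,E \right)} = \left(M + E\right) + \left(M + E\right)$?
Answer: $\frac{137}{2} \approx 68.5$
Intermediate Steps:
$u{\left(M,E \right)} = \frac{E}{2} + \frac{M}{2}$ ($u{\left(M,E \right)} = \frac{\left(M + E\right) + \left(M + E\right)}{4} = \frac{\left(E + M\right) + \left(E + M\right)}{4} = \frac{2 E + 2 M}{4} = \frac{E}{2} + \frac{M}{2}$)
$I{\left(Y,j \right)} = - \frac{9}{2}$ ($I{\left(Y,j \right)} = -4 + \left(\frac{1}{2} \cdot 0 + \frac{1}{2} \left(-1\right)\right) = -4 + \left(0 - \frac{1}{2}\right) = -4 - \frac{1}{2} = - \frac{9}{2}$)
$145 + I{\left(1,\left(0 - 2\right) 2 \right)} 17 = 145 - \frac{153}{2} = \frac{137}{2}$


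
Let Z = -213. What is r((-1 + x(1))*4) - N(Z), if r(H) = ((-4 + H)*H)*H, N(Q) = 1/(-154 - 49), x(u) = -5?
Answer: -3273983/203 ≈ -16128.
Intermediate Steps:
N(Q) = -1/203 (N(Q) = 1/(-203) = -1/203)
r(H) = H²*(-4 + H) (r(H) = (H*(-4 + H))*H = H²*(-4 + H))
r((-1 + x(1))*4) - N(Z) = ((-1 - 5)*4)²*(-4 + (-1 - 5)*4) - 1*(-1/203) = (-6*4)²*(-4 - 6*4) + 1/203 = (-24)²*(-4 - 24) + 1/203 = 576*(-28) + 1/203 = -16128 + 1/203 = -3273983/203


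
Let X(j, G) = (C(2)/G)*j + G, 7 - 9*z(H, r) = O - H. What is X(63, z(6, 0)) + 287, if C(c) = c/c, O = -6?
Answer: 54541/171 ≈ 318.95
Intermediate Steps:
C(c) = 1
z(H, r) = 13/9 + H/9 (z(H, r) = 7/9 - (-6 - H)/9 = 7/9 + (⅔ + H/9) = 13/9 + H/9)
X(j, G) = G + j/G (X(j, G) = (1/G)*j + G = j/G + G = G + j/G)
X(63, z(6, 0)) + 287 = ((13/9 + (⅑)*6) + 63/(13/9 + (⅑)*6)) + 287 = ((13/9 + ⅔) + 63/(13/9 + ⅔)) + 287 = (19/9 + 63/(19/9)) + 287 = (19/9 + 63*(9/19)) + 287 = (19/9 + 567/19) + 287 = 5464/171 + 287 = 54541/171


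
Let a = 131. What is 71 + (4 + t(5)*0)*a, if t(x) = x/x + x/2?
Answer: 595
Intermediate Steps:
t(x) = 1 + x/2 (t(x) = 1 + x*(1/2) = 1 + x/2)
71 + (4 + t(5)*0)*a = 71 + (4 + (1 + (1/2)*5)*0)*131 = 71 + (4 + (1 + 5/2)*0)*131 = 71 + (4 + (7/2)*0)*131 = 71 + (4 + 0)*131 = 71 + 4*131 = 71 + 524 = 595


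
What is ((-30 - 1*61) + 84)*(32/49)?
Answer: -32/7 ≈ -4.5714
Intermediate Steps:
((-30 - 1*61) + 84)*(32/49) = ((-30 - 61) + 84)*(32*(1/49)) = (-91 + 84)*(32/49) = -7*32/49 = -32/7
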